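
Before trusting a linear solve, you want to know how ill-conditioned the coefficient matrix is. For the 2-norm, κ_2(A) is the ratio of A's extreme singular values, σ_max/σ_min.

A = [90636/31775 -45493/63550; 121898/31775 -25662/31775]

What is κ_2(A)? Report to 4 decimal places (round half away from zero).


54.2500

AᵀA = [922960276/40386025 -41518386/8077205; -41518386/8077205 188150641/161544100]; tr = 461629/19220, det = 117649/600625
char-poly roots: 2401/100 and 196/24025
σ_max=√(2401/100)=(49/10), σ_min=√(196/24025)=(14/155) → κ = 54.2500


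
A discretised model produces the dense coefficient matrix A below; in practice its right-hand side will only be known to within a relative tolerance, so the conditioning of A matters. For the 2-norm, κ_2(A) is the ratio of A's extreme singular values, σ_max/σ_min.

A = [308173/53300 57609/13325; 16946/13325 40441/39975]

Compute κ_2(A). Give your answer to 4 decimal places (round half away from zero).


form AᵀA = [11845957/338000 6662923/253500; 6662923/253500 3748322/190125] with trace 33317353/608400 and determinant 1874161/15210000
solving λ² − 33317353/608400·λ + 1874161/15210000 = 0 gives λ = 1369/25, 1369/608400
κ = σ_max/σ_min = (37/5)/(37/780) = 156.0000

156.0000


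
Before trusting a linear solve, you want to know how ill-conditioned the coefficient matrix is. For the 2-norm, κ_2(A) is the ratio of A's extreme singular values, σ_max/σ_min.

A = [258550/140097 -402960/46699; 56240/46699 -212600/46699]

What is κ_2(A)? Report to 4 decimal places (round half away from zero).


AᵀA = [8044100/1656441 -3940000/184049; -3940000/184049 17518400/184049]; tr = 4041700/40401, det = 160000/40401
λ_max, λ_min = (4041700/40401 ± √16309482250000/1632240801)/2 = 100, 1600/40401
σ_max=√100=10, σ_min=√(1600/40401)=(40/201) → κ = 50.2500

50.2500


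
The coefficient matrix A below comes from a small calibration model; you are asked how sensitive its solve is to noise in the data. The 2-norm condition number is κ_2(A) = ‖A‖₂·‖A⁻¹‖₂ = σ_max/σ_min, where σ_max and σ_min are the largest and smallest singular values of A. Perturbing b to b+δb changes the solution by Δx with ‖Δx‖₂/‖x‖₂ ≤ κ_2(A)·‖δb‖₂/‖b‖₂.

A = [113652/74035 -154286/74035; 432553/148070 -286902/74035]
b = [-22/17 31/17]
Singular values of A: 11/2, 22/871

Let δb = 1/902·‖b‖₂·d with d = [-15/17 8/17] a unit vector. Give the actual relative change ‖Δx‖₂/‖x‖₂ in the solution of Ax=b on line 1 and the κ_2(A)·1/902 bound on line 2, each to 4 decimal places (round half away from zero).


from the listed singular values, σ₁ = 11/2, σ_n = 22/871
condition number: (11/2) ÷ (22/871) = 217.7500
perturbation bound = 217.7500·1/902 = 0.2414
solve Ax = b  →  x = [63.4545 47.3636]
2-norm of b is 2.2361; of x, 79.1820
δb = ε·‖b‖·d = [-0.0022 0.0012]; solving A·Δx = δb gives ‖Δx‖ = 0.0981
relative error = 0.0012
realised/bound (from unrounded values) ≈ 0.0051

0.0012
0.2414


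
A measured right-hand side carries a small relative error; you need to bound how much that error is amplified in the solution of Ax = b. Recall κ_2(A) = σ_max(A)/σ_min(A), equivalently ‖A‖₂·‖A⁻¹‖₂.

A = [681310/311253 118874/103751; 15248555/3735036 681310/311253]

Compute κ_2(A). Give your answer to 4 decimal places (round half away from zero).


242.3250

AᵀA = [1035850612825/48271605264 23018399005/2011316886; 23018399005/2011316886 2046237256/335219481]; tr = 4603836601/167029776, det = 60025/4639716
char-poly roots: 441/16 and 4900/10439361
σ_max=√(441/16)=(21/4), σ_min=√(4900/10439361)=(70/3231) → κ = 242.3250


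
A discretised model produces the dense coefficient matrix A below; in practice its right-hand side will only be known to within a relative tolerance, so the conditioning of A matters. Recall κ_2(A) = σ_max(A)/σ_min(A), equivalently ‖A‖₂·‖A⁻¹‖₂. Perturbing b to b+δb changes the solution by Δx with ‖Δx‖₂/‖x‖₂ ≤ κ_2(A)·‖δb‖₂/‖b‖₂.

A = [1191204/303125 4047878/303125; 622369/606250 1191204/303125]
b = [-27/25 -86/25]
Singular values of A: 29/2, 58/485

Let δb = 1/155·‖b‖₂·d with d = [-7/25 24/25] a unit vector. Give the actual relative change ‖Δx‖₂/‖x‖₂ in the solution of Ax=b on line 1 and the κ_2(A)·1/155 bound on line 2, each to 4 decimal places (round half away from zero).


from the listed singular values, σ₁ = 29/2, σ_n = 58/485
condition number: (29/2) ÷ (58/485) = 121.2500
worst-case relative error ≤ 121.2500 × 1/155 = 0.7823
solve Ax = b  →  x = [24.0441 -7.1566]
2-norm of b is 3.6056; of x, 25.0866
with δb = [-0.0065 0.0223], A·Δx = δb → ‖Δx‖ = 0.1945
realised ‖Δx‖/‖x‖ = 0.0078
realised/bound (from unrounded values) ≈ 0.0099

0.0078
0.7823


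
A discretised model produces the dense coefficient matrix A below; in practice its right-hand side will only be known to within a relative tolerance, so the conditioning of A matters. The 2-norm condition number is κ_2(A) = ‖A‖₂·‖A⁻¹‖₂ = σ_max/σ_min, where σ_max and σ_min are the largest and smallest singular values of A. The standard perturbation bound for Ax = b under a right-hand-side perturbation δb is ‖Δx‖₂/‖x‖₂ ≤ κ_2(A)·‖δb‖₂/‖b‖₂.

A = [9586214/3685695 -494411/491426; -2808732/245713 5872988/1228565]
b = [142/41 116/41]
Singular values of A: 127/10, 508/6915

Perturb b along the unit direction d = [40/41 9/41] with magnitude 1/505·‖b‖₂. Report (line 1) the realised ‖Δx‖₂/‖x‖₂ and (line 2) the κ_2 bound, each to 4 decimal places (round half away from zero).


0.0022
0.3423

largest singular value 127/10, smallest 508/6915
κ = σ_max/σ_min = (127/10)/(508/6915) = 172.8750
κ_2(A)·‖δb‖/‖b‖ = 0.3423
solve Ax = b  →  x = [20.7965 50.3210]
‖b‖ = 4.4721, ‖x‖ = 54.4490
re-solving with b+δb shifts x by Δx of norm 0.1205
dividing the unrounded norms, ‖Δx‖/‖x‖ = 0.0022
tightness: 0.0022 against a bound of 0.3423 (unrounded ratio ≈ 0.0065)


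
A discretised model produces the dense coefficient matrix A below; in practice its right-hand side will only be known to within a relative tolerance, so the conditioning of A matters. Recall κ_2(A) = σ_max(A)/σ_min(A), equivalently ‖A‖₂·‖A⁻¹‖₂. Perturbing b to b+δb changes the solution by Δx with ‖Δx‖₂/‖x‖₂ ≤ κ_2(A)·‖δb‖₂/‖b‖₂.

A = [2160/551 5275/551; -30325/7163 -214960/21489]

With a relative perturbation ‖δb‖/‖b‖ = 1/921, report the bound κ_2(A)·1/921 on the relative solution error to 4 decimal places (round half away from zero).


0.1857

M = AᵀA = [2031025/61009 14620000/183027; 14620000/183027 105268225/549081]. tr(M)=731050/3249, det(M)=625/361
eigenvalues of AᵀA: λ = (tr ± √(tr²−4·det))/2 = 225, 25/3249
κ = σ_max/σ_min = 15/(5/57) = 171.0000
perturbation bound = 171.0000·1/921 = 0.1857


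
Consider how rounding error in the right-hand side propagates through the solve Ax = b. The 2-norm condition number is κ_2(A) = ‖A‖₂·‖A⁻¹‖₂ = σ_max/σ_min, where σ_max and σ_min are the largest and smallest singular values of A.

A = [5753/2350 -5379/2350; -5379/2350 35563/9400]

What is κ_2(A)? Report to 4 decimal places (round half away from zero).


form AᵀA = [1240613/110450 -12602997/883600; -12602997/883600 69106609/3534400] with trace 4352249/141376 and determinant 9150625/565504
eigenvalues of AᵀA: λ = (tr ± √(tr²−4·det))/2 = 121/4, 75625/141376
so κ_2 = √((121/4) / (75625/141376)) = 7.5200

7.5200


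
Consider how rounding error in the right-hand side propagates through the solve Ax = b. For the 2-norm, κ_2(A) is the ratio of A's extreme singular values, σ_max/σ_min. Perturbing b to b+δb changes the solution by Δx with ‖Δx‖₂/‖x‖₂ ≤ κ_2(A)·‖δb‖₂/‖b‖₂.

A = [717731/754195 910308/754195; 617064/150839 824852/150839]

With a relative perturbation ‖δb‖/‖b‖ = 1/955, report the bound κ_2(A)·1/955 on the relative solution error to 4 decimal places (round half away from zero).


0.1926

AᵀA = [5969266681/338376025 7958368908/338376025; 7958368908/338376025 10611648544/338376025]; tr = 663236609/13535041, det = 960400/13535041
char-poly roots: 49 and 19600/13535041
κ_2(A) = √(λ_max/λ_min) = √(49 / (19600/13535041)) = 183.9500
perturbation bound = 183.9500·1/955 = 0.1926


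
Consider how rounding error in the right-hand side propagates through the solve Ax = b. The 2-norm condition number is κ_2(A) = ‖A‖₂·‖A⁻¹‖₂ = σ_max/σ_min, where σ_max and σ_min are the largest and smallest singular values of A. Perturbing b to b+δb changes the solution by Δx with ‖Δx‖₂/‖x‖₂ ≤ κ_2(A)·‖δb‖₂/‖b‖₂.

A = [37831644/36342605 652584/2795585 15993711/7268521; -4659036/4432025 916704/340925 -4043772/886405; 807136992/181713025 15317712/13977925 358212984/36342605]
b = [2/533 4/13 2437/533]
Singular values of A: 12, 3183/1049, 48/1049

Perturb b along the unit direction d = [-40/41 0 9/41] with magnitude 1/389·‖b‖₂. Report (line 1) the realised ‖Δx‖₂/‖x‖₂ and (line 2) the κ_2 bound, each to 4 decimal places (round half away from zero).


0.0118
0.6742

largest singular value 12, smallest 48/1049
κ_2(A) = 12 / (48/1049) = 262.2500
κ_2(A)·‖δb‖/‖b‖ = 0.6742
solve Ax = b  →  x = [-19.0676 6.7519 8.3059]
‖b‖ = 4.5826, ‖x‖ = 21.8666
with δb = [-0.0115 0.0000 0.0026], A·Δx = δb → ‖Δx‖ = 0.2575
dividing the unrounded norms, ‖Δx‖/‖x‖ = 0.0118
tightness: 0.0118 against a bound of 0.6742 (unrounded ratio ≈ 0.0175)


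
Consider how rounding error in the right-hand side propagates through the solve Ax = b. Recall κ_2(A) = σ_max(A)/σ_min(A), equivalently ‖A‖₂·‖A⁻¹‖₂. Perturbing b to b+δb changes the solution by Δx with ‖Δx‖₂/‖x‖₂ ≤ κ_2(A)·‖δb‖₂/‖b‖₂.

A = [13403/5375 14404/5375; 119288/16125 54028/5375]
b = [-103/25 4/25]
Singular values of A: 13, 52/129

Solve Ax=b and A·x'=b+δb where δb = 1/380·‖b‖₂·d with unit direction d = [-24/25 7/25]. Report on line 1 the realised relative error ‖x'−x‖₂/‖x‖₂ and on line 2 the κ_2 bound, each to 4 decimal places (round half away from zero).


0.0027
0.0849

σ_max = 13, σ_min = 52/129
κ = σ_max/σ_min = 13/(52/129) = 32.2500
worst-case relative error ≤ 32.2500 × 1/380 = 0.0849
solve Ax = b  →  x = [-7.9846 5.8923]
‖b‖₂ = 4.1231 and ‖x‖₂ = 9.9234
with δb = [-0.0104 0.0030], A·Δx = δb → ‖Δx‖ = 0.0269
relative error = 0.0027
tightness: 0.0027 against a bound of 0.0849 (unrounded ratio ≈ 0.0320)


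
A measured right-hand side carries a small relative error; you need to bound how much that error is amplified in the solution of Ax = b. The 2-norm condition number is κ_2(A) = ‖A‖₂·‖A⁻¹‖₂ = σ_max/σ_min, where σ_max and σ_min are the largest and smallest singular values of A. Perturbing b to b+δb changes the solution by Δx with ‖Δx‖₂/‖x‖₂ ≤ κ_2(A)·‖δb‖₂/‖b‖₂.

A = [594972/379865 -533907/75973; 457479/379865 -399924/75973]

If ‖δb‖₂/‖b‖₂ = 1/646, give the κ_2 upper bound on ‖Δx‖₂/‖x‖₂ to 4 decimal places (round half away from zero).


AᵀA = [22531148649/5771896729 -100123309440/5771896729; -100123309440/5771896729 444995890425/5771896729]; tr = 278124354/3433609, det = 164025/3433609
solving λ² − 278124354/3433609·λ + 164025/3433609 = 0 gives λ = 81, 2025/3433609
κ = σ_max/σ_min = 9/(45/1853) = 370.6000
κ_2(A)·‖δb‖/‖b‖ = 0.5737

0.5737


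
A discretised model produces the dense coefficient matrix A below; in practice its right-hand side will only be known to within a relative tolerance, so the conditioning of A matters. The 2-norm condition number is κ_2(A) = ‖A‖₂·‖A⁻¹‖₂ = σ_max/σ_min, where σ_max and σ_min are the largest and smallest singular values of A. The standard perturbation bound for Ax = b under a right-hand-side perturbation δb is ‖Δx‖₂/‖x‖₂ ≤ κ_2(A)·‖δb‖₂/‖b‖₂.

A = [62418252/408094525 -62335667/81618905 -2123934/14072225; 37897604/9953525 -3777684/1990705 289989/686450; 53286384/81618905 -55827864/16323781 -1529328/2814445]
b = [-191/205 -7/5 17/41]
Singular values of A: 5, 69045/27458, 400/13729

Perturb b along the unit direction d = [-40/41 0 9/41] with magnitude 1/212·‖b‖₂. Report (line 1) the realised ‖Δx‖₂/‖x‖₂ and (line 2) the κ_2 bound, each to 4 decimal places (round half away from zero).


σ_max = 5, σ_min = 400/13729
condition number: 5 ÷ (400/13729) = 171.6125
perturbation bound = 171.6125·1/212 = 0.8095
solve Ax = b  →  x = [-7.3736 -6.7463 32.8382]
2-norm of b is 1.7321; of x, 34.3254
Δx = A⁻¹·δb where δb = 1/212·1.7321·d; ‖Δx‖ = 0.2804
dividing the unrounded norms, ‖Δx‖/‖x‖ = 0.0082
tightness: 0.0082 against a bound of 0.8095 (unrounded ratio ≈ 0.0101)

0.0082
0.8095


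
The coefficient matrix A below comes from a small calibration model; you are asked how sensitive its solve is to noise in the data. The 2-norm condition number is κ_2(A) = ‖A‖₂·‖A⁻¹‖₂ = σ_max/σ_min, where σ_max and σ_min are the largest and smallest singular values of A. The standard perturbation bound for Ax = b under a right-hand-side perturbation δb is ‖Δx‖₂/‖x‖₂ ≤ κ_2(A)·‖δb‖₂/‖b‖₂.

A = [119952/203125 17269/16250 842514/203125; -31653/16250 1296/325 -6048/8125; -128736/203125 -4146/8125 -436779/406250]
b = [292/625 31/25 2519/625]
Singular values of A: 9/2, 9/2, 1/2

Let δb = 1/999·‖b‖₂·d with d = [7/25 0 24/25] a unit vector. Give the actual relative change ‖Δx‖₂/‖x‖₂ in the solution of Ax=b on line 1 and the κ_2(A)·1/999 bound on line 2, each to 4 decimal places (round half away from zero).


σ_max = 9/2, σ_min = 1/2
κ = σ_max/σ_min = (9/2)/(1/2) = 9.0000
bound on ‖Δx‖/‖x‖: κ·ε = 9.0000·1/999 = 0.0090
solve Ax = b  →  x = [-7.2335 -2.8718 1.8783]
‖b‖ = 4.2426, ‖x‖ = 8.0062
with δb = [0.0012 0.0000 0.0041], A·Δx = δb → ‖Δx‖ = 0.0085
dividing the unrounded norms, ‖Δx‖/‖x‖ = 0.0011
realised/bound (from unrounded values) ≈ 0.1178

0.0011
0.0090


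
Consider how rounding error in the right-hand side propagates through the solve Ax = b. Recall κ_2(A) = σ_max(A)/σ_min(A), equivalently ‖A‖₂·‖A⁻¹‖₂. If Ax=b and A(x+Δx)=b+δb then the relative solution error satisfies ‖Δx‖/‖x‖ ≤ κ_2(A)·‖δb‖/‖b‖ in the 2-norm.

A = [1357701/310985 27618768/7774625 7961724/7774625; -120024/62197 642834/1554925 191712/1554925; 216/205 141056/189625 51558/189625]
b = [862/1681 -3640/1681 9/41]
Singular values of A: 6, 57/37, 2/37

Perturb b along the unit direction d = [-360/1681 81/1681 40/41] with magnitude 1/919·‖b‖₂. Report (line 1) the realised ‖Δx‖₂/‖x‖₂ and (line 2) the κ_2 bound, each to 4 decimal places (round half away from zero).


0.0344
0.1208

σ_max = 6, σ_min = 2/37
condition number: 6 ÷ (2/37) = 111.0000
perturbation bound = 111.0000·1/919 = 0.1208
solve Ax = b  →  x = [0.9123 -0.9011 -0.2628]
2-norm of b is 2.2361; of x, 1.3089
δb = ε·‖b‖·d = [-0.0005 0.0001 0.0024]; solving A·Δx = δb gives ‖Δx‖ = 0.0450
realised ‖Δx‖/‖x‖ = 0.0344
realised/bound (from unrounded values) ≈ 0.2847


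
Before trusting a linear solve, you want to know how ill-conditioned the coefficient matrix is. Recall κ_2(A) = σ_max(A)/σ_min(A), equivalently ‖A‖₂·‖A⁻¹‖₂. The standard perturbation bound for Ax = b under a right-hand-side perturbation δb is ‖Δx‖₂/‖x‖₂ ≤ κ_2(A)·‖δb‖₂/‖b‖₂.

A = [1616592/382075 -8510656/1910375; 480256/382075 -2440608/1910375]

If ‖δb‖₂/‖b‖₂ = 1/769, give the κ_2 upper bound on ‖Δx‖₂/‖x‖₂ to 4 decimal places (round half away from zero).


form AᵀA = [4550424832/233570089 -23888600064/1167850445; -23888600064/1167850445 125420532736/5839252225] with trace 284400896/6943225 and determinant 262144/6943225
solving λ² − 284400896/6943225·λ + 262144/6943225 = 0 gives λ = 1024/25, 256/277729
κ = σ_max/σ_min = (32/5)/(16/527) = 210.8000
worst-case relative error ≤ 210.8000 × 1/769 = 0.2741

0.2741


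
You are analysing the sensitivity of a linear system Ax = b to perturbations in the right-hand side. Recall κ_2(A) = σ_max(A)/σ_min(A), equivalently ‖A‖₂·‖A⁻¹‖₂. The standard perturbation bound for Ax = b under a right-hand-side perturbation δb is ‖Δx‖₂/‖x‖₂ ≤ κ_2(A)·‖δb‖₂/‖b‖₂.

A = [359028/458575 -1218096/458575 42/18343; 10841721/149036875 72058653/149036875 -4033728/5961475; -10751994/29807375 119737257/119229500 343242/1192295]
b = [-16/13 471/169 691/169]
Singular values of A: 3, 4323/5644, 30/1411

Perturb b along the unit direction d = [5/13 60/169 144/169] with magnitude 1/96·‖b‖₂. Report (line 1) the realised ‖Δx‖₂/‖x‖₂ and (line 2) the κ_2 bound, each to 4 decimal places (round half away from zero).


0.0133
1.4698

largest singular value 3, smallest 30/1411
condition number: 3 ÷ (30/1411) = 141.1000
bound on ‖Δx‖/‖x‖: κ·ε = 141.1000·1/96 = 1.4698
solve Ax = b  →  x = [173.4546 51.6326 51.4240]
‖b‖₂ = 5.0990 and ‖x‖₂ = 188.1405
δb = ε·‖b‖·d = [0.0204 0.0189 0.0453]; solving A·Δx = δb gives ‖Δx‖ = 2.4982
dividing the unrounded norms, ‖Δx‖/‖x‖ = 0.0133
realised/bound (from unrounded values) ≈ 0.0090


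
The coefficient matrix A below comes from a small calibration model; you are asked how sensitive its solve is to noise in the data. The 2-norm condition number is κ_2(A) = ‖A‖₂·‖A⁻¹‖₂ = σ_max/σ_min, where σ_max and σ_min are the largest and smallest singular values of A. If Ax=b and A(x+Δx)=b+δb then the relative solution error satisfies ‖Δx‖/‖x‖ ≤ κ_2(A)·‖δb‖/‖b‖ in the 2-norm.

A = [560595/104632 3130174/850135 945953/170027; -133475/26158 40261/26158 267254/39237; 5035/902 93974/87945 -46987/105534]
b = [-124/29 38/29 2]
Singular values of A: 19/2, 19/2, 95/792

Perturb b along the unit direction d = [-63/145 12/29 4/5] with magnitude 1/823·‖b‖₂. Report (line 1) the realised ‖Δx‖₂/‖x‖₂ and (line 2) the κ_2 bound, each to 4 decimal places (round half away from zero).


0.0015
0.0962

σ_max = 19/2, σ_min = 95/792
κ = σ_max/σ_min = (19/2)/(95/792) = 79.2000
κ_2(A)·‖δb‖/‖b‖ = 0.0962
solve Ax = b  →  x = [7.1148 -30.1550 12.3365]
‖b‖ = 4.8990, ‖x‖ = 33.3487
re-solving with b+δb shifts x by Δx of norm 0.0496
realised ‖Δx‖/‖x‖ = 0.0015
tightness: 0.0015 against a bound of 0.0962 (unrounded ratio ≈ 0.0155)


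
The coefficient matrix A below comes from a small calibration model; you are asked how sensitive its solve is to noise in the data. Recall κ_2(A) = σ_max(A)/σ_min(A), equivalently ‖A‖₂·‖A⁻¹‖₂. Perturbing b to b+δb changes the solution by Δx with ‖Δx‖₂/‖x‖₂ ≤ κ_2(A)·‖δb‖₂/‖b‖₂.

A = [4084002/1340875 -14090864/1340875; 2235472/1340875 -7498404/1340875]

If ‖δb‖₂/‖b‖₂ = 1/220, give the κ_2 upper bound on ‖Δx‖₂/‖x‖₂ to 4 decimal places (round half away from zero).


form AᵀA = [75004869892/6221265625 -257126605344/6221265625; -257126605344/6221265625 881586542608/6221265625] with trace 306109252/1990805 and determinant 59105344/248850625
solving λ² − 306109252/1990805·λ + 59105344/248850625 = 0 gives λ = 3844/25, 15376/9954025
so κ_2 = √((3844/25) / (15376/9954025)) = 315.5000
bound on ‖Δx‖/‖x‖: κ·ε = 315.5000·1/220 = 1.4341

1.4341


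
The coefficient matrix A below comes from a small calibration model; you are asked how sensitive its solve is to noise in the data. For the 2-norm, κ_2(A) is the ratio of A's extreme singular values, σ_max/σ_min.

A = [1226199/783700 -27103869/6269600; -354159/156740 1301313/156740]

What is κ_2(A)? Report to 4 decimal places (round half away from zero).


M = AᵀA = [8026434117/1062605000 -433941450579/17001680000; -433941450579/17001680000 11917247588649/136013440000]. tr(M)=20711409849/217621504, det(M)=36147515625/3481944064
eigenvalues of AᵀA: λ = (tr ± √(tr²−4·det))/2 = 1521/16, 23765625/217621504
σ_max=√(1521/16)=(39/4), σ_min=√(23765625/217621504)=(4875/14752) → κ = 29.5040

29.5040


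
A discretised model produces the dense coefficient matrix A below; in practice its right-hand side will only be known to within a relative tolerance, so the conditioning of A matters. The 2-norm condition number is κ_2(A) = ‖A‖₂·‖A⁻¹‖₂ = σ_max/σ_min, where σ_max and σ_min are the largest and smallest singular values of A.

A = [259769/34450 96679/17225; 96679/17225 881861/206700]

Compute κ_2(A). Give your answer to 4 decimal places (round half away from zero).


206.7000

form AᵀA = [4194689981/47472100 9437707301/142416300; 9437707301/142416300 84944888209/1708995600] with trace 9438149101/68359824 and determinant 121992025/273439296
eigenvalues of AᵀA: λ = (tr ± √(tr²−4·det))/2 = 2209/16, 55225/17089956
so κ_2 = √((2209/16) / (55225/17089956)) = 206.7000


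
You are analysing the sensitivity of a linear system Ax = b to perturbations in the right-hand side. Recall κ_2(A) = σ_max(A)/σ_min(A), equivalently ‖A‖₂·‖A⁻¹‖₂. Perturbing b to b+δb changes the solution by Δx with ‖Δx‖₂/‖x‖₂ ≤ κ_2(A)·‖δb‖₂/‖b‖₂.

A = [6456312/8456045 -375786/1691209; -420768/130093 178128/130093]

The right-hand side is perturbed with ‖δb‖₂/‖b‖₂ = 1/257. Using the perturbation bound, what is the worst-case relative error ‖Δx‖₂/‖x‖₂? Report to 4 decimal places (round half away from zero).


M = AᵀA = [469781135424/42537000025 -39119224752/8507400005; -39119224752/8507400005 3273952932/1701480001]. tr(M)=3264082596/251698225, det(M)=26873856/251698225
eigenvalues of AᵀA: λ = (tr ± √(tr²−4·det))/2 = 324/25, 82944/10067929
σ_max=√(324/25)=(18/5), σ_min=√(82944/10067929)=(288/3173) → κ = 39.6625
perturbation bound = 39.6625·1/257 = 0.1543

0.1543


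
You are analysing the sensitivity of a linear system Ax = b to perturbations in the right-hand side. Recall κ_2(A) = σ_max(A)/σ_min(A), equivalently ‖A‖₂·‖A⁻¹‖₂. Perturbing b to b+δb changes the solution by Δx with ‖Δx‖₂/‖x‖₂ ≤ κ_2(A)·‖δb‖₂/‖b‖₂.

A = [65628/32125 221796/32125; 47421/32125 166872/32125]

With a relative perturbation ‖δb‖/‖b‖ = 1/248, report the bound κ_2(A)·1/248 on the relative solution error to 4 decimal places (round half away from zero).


M = AᵀA = [10489257/1651225 35950824/1651225; 35950824/1651225 123263568/1651225]. tr(M)=5350113/66049, det(M)=11664/66049
char-poly roots: 81 and 144/66049
κ_2(A) = √(λ_max/λ_min) = √(81 / (144/66049)) = 192.7500
bound on ‖Δx‖/‖x‖: κ·ε = 192.7500·1/248 = 0.7772

0.7772


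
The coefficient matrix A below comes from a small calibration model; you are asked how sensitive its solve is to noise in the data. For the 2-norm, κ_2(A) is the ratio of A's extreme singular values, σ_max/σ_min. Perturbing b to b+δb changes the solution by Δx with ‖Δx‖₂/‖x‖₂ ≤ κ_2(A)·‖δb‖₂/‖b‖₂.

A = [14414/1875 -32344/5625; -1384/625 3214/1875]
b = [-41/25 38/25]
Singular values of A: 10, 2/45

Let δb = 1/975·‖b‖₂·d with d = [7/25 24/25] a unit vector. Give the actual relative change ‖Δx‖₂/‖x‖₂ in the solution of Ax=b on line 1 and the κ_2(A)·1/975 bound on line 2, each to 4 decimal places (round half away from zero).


0.0023
0.2308

σ_max = 10, σ_min = 2/45
κ_2(A) = 10 / (2/45) = 225.0000
worst-case relative error ≤ 225.0000 × 1/975 = 0.2308
solve Ax = b  →  x = [13.3400 18.1200]
2-norm of b is 2.2361; of x, 22.5009
Δx = A⁻¹·δb where δb = 1/975·2.2361·d; ‖Δx‖ = 0.0516
realised ‖Δx‖/‖x‖ = 0.0023
so the bound overstates the realised error by a factor of ≈ 100.6270 (computed from the unrounded values)


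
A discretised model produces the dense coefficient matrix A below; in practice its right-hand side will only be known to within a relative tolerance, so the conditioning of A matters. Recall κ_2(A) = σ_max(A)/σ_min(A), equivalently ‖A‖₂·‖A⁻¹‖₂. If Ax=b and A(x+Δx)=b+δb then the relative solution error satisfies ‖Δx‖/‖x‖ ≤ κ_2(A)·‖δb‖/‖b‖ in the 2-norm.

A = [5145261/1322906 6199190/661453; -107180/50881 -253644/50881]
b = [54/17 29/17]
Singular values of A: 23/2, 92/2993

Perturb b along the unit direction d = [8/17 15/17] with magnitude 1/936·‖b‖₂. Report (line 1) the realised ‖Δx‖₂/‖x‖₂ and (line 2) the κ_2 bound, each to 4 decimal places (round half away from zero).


0.0013
0.3997

largest singular value 23/2, smallest 92/2993
κ_2(A) = (23/2) / (92/2993) = 374.1250
perturbation bound = 374.1250·1/936 = 0.3997
solve Ax = b  →  x = [-90.0234 37.6982]
2-norm of b is 3.6056; of x, 97.5980
Δx = A⁻¹·δb where δb = 1/936·3.6056·d; ‖Δx‖ = 0.1253
dividing the unrounded norms, ‖Δx‖/‖x‖ = 0.0013
so the bound overstates the realised error by a factor of ≈ 311.2913 (computed from the unrounded values)


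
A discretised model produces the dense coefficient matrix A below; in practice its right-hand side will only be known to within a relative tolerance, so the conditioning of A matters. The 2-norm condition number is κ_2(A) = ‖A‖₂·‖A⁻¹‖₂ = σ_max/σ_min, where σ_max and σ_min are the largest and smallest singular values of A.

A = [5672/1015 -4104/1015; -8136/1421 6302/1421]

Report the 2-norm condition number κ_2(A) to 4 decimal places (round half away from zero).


M = AᵀA = [3842176/60025 -2880432/60025; -2880432/60025 2161924/60025]. tr(M)=240164/2401, det(M)=6400/2401
solving λ² − 240164/2401·λ + 6400/2401 = 0 gives λ = 100, 64/2401
κ = σ_max/σ_min = 10/(8/49) = 61.2500

61.2500


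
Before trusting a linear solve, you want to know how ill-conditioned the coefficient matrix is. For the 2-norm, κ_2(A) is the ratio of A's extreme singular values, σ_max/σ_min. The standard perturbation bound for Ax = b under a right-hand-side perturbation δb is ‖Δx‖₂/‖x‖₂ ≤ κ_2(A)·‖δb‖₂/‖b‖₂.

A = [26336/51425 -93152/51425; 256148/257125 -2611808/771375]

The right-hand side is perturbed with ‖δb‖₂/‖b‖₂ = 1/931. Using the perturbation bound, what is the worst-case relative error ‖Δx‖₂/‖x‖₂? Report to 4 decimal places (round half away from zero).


AᵀA = [287029136/228765625 -2951568256/686296875; -2951568256/686296875 30359627776/2058890625]; tr = 52708624/3294225, det = 16384/3294225
eigenvalues of AᵀA: λ = (tr ± √(tr²−4·det))/2 = 16, 1024/3294225
so κ_2 = √(16 / (1024/3294225)) = 226.8750
perturbation bound = 226.8750·1/931 = 0.2437

0.2437


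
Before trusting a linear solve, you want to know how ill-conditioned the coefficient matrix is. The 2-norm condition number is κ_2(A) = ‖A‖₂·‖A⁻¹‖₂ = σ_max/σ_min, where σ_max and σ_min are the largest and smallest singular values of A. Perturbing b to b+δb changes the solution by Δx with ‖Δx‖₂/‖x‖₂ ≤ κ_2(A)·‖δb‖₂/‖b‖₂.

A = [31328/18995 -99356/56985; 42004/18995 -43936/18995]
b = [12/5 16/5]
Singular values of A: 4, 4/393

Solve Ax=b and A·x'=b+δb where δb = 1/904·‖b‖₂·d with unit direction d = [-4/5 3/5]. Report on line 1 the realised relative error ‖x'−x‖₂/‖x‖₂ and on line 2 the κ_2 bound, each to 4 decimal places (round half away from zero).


0.4347
0.4347

σ_max = 4, σ_min = 4/393
condition number: 4 ÷ (4/393) = 393.0000
perturbation bound = 393.0000·1/904 = 0.4347
solve Ax = b  →  x = [0.6897 -0.7241]
‖b‖ = 4.0000, ‖x‖ = 1.0000
Δx = A⁻¹·δb where δb = 1/904·4.0000·d; ‖Δx‖ = 0.4347
dividing the unrounded norms, ‖Δx‖/‖x‖ = 0.4347
tightness: 0.4347 against a bound of 0.4347; the bound is attained (ratio 1)


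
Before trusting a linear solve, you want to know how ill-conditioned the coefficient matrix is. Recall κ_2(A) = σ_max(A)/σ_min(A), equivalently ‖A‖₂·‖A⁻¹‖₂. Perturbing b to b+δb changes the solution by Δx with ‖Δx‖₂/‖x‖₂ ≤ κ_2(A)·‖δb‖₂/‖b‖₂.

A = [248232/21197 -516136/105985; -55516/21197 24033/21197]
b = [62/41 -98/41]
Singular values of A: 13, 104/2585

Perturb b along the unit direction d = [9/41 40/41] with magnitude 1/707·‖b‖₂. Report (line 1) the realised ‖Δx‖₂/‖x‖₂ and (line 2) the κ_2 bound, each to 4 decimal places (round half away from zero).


0.0020
0.4570

from the listed singular values, σ₁ = 13, σ_n = 104/2585
κ_2(A) = 13 / (104/2585) = 323.1250
worst-case relative error ≤ 323.1250 × 1/707 = 0.4570
solve Ax = b  →  x = [-18.9778 -45.9467]
‖b‖₂ = 2.8284 and ‖x‖₂ = 49.7118
Δx = A⁻¹·δb where δb = 1/707·2.8284·d; ‖Δx‖ = 0.0994
dividing the unrounded norms, ‖Δx‖/‖x‖ = 0.0020
tightness: 0.0020 against a bound of 0.4570 (unrounded ratio ≈ 0.0044)


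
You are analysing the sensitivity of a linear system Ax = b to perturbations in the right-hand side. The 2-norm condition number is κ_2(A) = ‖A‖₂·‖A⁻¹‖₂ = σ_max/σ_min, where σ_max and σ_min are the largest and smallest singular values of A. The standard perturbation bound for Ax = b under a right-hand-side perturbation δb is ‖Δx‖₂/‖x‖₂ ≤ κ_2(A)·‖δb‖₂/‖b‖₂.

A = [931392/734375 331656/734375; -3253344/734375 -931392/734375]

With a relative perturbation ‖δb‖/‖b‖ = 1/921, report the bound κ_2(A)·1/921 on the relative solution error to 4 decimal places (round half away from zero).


AᵀA = [18322781184/862890625 5342464512/862890625; 5342464512/862890625 1563978816/862890625]; tr = 31818816/1380625, det = 5308416/34515625
solving λ² − 31818816/1380625·λ + 5308416/34515625 = 0 gives λ = 576/25, 9216/1380625
σ_max=√(576/25)=(24/5), σ_min=√(9216/1380625)=(96/1175) → κ = 58.7500
bound on ‖Δx‖/‖x‖: κ·ε = 58.7500·1/921 = 0.0638

0.0638


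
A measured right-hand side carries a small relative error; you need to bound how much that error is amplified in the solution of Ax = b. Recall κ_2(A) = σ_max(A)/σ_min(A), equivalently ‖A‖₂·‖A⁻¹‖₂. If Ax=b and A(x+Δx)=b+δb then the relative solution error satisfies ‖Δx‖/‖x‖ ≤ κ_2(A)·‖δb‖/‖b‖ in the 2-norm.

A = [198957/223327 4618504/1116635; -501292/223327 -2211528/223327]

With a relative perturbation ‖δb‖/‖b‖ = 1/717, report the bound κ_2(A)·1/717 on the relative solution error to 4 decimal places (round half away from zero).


M = AᵀA = [1721168977/295118041 38236628232/1475590205; 38236628232/1475590205 849715867264/7377951025]. tr(M)=531079769/4389025, det(M)=937024/4389025
eigenvalues of AᵀA: λ = (tr ± √(tr²−4·det))/2 = 121, 7744/4389025
σ_max=√121=11, σ_min=√(7744/4389025)=(88/2095) → κ = 261.8750
worst-case relative error ≤ 261.8750 × 1/717 = 0.3652

0.3652


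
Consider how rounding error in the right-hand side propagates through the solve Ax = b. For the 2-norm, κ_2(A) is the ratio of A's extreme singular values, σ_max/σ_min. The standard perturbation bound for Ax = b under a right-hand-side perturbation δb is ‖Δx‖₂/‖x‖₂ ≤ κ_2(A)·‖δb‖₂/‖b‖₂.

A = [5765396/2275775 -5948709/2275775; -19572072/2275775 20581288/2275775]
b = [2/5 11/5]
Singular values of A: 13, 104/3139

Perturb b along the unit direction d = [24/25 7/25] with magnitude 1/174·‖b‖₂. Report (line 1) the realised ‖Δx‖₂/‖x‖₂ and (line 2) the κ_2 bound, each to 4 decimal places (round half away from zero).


σ_max = 13, σ_min = 104/3139
condition number: 13 ÷ (104/3139) = 392.3750
perturbation bound = 392.3750·1/174 = 2.2550
solve Ax = b  →  x = [21.7503 20.9271]
‖b‖₂ = 2.2361 and ‖x‖₂ = 30.1831
Δx = A⁻¹·δb where δb = 1/174·2.2361·d; ‖Δx‖ = 0.3879
dividing the unrounded norms, ‖Δx‖/‖x‖ = 0.0129
tightness: 0.0129 against a bound of 2.2550 (unrounded ratio ≈ 0.0057)

0.0129
2.2550


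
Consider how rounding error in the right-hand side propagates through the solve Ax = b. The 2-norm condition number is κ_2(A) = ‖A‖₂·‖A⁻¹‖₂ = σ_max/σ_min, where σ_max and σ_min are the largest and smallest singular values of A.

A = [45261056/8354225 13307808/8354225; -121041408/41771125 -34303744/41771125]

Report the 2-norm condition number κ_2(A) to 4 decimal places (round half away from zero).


form AᵀA = [227906928050176/6037463265625 66471659347968/6037463265625; 66471659347968/6037463265625 19391663309824/6037463265625] with trace 395677746176/9659941225 and determinant 268435456/9659941225
eigenvalues of AᵀA: λ = (tr ± √(tr²−4·det))/2 = 1024/25, 262144/386397649
κ = σ_max/σ_min = (32/5)/(512/19657) = 245.7125

245.7125


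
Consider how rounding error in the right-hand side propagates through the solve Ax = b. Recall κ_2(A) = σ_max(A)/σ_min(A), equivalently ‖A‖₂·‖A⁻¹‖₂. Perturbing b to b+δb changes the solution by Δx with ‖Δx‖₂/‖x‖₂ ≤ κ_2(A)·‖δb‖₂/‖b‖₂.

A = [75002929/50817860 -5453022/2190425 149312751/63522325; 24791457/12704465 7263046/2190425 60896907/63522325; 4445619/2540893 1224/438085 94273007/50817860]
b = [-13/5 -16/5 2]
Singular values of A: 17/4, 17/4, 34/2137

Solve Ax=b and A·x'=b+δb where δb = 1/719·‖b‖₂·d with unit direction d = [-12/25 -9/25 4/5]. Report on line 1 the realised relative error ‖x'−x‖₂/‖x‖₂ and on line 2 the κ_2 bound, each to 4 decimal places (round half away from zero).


largest singular value 17/4, smallest 34/2137
condition number: (17/4) ÷ (34/2137) = 267.1250
perturbation bound = 267.1250·1/719 = 0.3715
solve Ax = b  →  x = [-177.9783 54.9584 168.8533]
‖b‖₂ = 4.5826 and ‖x‖₂ = 251.4123
Δx = A⁻¹·δb where δb = 1/719·4.5826·d; ‖Δx‖ = 0.4006
realised ‖Δx‖/‖x‖ = 0.0016
tightness: 0.0016 against a bound of 0.3715 (unrounded ratio ≈ 0.0043)

0.0016
0.3715


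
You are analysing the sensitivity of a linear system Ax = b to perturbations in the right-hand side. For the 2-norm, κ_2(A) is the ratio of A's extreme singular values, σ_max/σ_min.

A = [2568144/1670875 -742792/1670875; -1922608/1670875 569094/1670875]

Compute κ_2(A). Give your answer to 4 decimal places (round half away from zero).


334.1750

form AᵀA = [411671405056/111672930625 -120069659808/111672930625; -120069659808/111672930625 35024317444/111672930625] with trace 714713156/178676689 and determinant 25600/178676689
eigenvalues of AᵀA: λ = (tr ± √(tr²−4·det))/2 = 4, 6400/178676689
σ_max=√4=2, σ_min=√(6400/178676689)=(80/13367) → κ = 334.1750


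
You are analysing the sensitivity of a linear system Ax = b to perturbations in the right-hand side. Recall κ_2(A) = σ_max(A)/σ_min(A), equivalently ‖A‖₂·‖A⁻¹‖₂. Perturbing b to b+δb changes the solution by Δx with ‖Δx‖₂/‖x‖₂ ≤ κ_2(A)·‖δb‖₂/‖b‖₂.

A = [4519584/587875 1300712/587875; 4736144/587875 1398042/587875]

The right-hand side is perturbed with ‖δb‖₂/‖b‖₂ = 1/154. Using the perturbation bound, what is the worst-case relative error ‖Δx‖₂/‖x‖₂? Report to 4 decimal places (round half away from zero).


AᵀA = [42857699521792/345597015625 12500005373856/345597015625; 12500005373856/345597015625 3646373140708/345597015625]; tr = 14881303252/110591045, det = 2897022976/13823880625
char-poly roots: 3364/25 and 861184/552955225
κ = σ_max/σ_min = (58/5)/(928/23515) = 293.9375
worst-case relative error ≤ 293.9375 × 1/154 = 1.9087

1.9087


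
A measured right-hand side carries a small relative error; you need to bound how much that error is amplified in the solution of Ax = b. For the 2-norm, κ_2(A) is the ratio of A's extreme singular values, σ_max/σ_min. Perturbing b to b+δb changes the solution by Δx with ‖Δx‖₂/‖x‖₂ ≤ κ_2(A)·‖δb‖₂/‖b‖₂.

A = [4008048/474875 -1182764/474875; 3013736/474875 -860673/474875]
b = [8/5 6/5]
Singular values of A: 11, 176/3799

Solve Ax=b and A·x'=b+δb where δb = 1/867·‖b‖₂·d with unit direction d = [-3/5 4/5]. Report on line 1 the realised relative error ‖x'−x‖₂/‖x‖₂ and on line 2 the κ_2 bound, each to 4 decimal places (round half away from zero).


0.2739
0.2739

largest singular value 11, smallest 176/3799
condition number: 11 ÷ (176/3799) = 237.4375
worst-case relative error ≤ 237.4375 × 1/867 = 0.2739
solve Ax = b  →  x = [0.1745 -0.0509]
‖b‖ = 2.0000, ‖x‖ = 0.1818
δb = ε·‖b‖·d = [-0.0014 0.0018]; solving A·Δx = δb gives ‖Δx‖ = 0.0498
dividing the unrounded norms, ‖Δx‖/‖x‖ = 0.2739
realised/bound = 1 exactly: the bound is attained for this b and d


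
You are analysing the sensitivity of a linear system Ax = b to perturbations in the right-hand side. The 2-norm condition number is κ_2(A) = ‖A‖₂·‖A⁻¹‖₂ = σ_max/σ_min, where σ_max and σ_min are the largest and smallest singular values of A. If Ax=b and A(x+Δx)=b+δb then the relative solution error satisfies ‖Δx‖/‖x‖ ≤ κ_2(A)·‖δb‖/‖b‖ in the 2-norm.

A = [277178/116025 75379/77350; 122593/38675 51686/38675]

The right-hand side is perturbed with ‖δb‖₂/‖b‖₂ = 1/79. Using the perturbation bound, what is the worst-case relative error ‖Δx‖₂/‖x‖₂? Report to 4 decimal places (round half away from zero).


M = AᵀA = [8483561461/538472025 47129161/7179627; 47129161/7179627 654710561/239320900]. tr(M)=235660597/12744900, det(M)=3418801/318622500
solving λ² − 235660597/12744900·λ + 3418801/318622500 = 0 gives λ = 1849/100, 1849/3186225
so κ_2 = √((1849/100) / (1849/3186225)) = 178.5000
perturbation bound = 178.5000·1/79 = 2.2595

2.2595


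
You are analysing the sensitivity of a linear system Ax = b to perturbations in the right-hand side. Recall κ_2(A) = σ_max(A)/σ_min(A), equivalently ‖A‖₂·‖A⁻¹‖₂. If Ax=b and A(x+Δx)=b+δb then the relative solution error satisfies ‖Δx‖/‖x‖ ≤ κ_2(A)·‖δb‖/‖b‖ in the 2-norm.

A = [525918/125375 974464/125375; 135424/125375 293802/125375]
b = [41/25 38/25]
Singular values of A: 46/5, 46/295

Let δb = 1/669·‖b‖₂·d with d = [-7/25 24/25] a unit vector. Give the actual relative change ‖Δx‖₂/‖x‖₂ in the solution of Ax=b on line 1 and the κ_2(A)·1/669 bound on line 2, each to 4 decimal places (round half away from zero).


σ_max = 46/5, σ_min = 46/295
condition number: (46/5) ÷ (46/295) = 59.0000
κ_2(A)·‖δb‖/‖b‖ = 0.0882
solve Ax = b  →  x = [-5.5563 3.2097]
‖b‖₂ = 2.2361 and ‖x‖₂ = 6.4167
Δx = A⁻¹·δb where δb = 1/669·2.2361·d; ‖Δx‖ = 0.0214
dividing the unrounded norms, ‖Δx‖/‖x‖ = 0.0033
tightness: 0.0033 against a bound of 0.0882 (unrounded ratio ≈ 0.0379)

0.0033
0.0882


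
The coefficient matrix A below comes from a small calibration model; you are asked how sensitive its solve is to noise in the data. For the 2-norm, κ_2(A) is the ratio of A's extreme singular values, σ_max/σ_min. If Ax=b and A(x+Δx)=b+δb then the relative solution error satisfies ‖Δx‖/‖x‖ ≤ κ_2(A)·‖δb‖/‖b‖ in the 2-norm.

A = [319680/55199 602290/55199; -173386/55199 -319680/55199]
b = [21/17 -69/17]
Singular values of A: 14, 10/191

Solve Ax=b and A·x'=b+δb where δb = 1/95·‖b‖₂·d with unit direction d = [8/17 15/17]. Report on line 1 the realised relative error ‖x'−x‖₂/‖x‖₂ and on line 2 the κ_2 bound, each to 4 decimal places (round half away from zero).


0.0149
2.8147

σ_max = 14, σ_min = 10/191
κ_2(A) = 14 / (10/191) = 267.4000
bound on ‖Δx‖/‖x‖: κ·ε = 267.4000·1/95 = 2.8147
solve Ax = b  →  x = [50.6597 -26.7756]
‖b‖ = 4.2426, ‖x‖ = 57.3004
Δx = A⁻¹·δb where δb = 1/95·4.2426·d; ‖Δx‖ = 0.8530
dividing the unrounded norms, ‖Δx‖/‖x‖ = 0.0149
tightness: 0.0149 against a bound of 2.8147 (unrounded ratio ≈ 0.0053)
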